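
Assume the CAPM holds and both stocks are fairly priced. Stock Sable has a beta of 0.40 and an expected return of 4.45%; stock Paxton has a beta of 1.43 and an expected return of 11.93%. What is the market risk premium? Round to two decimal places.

7.26%

Both satisfy E(R) = R_f + β·MRP, so the slope of the SML is
MRP = (11.93% − 4.45%) / (1.43 − 0.40) = 7.48% / 1.03 = 7.2621%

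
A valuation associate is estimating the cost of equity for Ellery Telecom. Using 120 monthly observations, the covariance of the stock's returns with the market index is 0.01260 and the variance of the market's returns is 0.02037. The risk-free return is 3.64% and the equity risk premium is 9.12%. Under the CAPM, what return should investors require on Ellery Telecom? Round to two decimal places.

β = Cov(R_i, R_m) / Var(R_m) = 0.01260 / 0.02037 = 0.6186
E(R) = R_f + β × MRP = 3.64% + 0.6186 × 9.12% = 9.28%

9.28%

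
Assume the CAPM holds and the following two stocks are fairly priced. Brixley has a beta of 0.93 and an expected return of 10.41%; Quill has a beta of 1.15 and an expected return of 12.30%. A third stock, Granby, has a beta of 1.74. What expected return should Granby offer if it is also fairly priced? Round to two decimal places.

MRP (SML slope) = (12.30% − 10.41%) / (1.15 − 0.93) = 1.89% / 0.22 = 8.5909%
R_f (intercept) = 10.41% − 0.93 × 8.5909% = 2.4205%
E(R_Granby) = R_f + β × MRP = 2.4205% + 1.74 × 8.5909% = 17.37%

17.37%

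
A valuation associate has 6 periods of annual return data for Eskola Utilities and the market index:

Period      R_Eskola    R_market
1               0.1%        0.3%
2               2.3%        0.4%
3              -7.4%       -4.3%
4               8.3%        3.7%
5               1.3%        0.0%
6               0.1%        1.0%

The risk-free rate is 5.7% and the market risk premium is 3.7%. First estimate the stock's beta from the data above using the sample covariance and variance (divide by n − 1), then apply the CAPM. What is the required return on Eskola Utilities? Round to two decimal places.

Mean R_i = (0.1 + 2.3 − 7.4 + 8.3 + 1.3 + 0.1) / 6 = 0.7833%
Mean R_m = (0.3 + 0.4 − 4.3 + 3.7 + 0.0 + 1.0) / 6 = 0.1833%
Σ(R_i − R̄_i)(R_m − R̄_m) = 62.7183  ⇒  Cov = 62.7183 / 5 = 12.5437
Σ(R_m − R̄_m)² = 33.2283  ⇒  Var(R_m) = 33.2283 / 5 = 6.6457
β = Cov / Var(R_m) = 12.5437 / 6.6457 = 1.8875
E(R) = R_f + β × MRP = 5.7% + 1.8875 × 3.7% = 12.68%

12.68%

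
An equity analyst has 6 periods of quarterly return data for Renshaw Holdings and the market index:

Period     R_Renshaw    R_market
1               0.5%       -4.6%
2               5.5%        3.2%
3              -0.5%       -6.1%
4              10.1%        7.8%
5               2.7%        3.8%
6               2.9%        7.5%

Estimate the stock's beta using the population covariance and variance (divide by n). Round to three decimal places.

0.496

Mean R_i = (0.5 + 5.5 − 0.5 + 10.1 + 2.7 + 2.9) / 6 = 3.5333%
Mean R_m = (-4.6 + 3.2 − 6.1 + 7.8 + 3.8 + 7.5) / 6 = 1.9333%
Σ(R_i − R̄_i)(R_m − R̄_m) = 88.1533  ⇒  Cov = 88.1533 / 6 = 14.6922
Σ(R_m − R̄_m)² = 177.7133  ⇒  Var(R_m) = 177.7133 / 6 = 29.6189
β = Cov / Var(R_m) = 14.6922 / 29.6189 = 0.4960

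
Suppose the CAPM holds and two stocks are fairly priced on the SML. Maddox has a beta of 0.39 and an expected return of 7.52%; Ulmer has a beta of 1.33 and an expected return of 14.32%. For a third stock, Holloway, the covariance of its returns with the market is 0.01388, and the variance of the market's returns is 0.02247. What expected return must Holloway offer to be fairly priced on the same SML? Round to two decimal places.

MRP = (14.32% − 7.52%) / (1.33 − 0.39) = 7.2340%
R_f = 7.52% − 0.39 × 7.2340% = 4.6987%
β_Holloway = Cov / Var(R_m) = 0.01388 / 0.02247 = 0.6177
E(R_Holloway) = R_f + β × MRP = 4.6987% + 0.6177 × 7.2340% = 9.17%

9.17%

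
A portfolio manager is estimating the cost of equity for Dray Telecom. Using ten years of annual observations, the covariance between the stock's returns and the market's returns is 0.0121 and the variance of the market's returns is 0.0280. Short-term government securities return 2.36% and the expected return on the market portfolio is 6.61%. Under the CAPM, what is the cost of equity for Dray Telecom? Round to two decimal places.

4.20%

β = Cov(R_i, R_m) / Var(R_m) = 0.0121 / 0.0280 = 0.4321
MRP = 6.61% − 2.36% = 4.25%
E(R) = R_f + β × MRP = 2.36% + 0.4321 × 4.25% = 4.20%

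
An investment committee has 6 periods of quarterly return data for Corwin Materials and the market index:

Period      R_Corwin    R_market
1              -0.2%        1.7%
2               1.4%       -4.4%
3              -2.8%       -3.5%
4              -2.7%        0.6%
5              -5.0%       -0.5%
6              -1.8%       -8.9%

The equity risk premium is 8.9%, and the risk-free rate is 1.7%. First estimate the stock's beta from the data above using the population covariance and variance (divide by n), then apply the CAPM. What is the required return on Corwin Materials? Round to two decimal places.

0.83%

Mean R_i = (-0.2 + 1.4 − 2.8 − 2.7 − 5.0 − 1.8) / 6 = -1.8500%
Mean R_m = (1.7 − 4.4 − 3.5 + 0.6 − 0.5 − 8.9) / 6 = -2.5000%
Σ(R_i − R̄_i)(R_m − R̄_m) = -7.5500  ⇒  Cov = -7.5500 / 6 = -1.2583
Σ(R_m − R̄_m)² = 76.8200  ⇒  Var(R_m) = 76.8200 / 6 = 12.8033
β = Cov / Var(R_m) = -1.2583 / 12.8033 = -0.0983
E(R) = R_f + β × MRP = 1.7% + -0.0983 × 8.9% = 0.83%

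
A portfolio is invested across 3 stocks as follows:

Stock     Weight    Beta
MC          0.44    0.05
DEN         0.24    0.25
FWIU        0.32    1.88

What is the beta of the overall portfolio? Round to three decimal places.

0.684

β_P = Σ w_i β_i = 0.44×0.05 + 0.24×0.25 + 0.32×1.88 = 0.6836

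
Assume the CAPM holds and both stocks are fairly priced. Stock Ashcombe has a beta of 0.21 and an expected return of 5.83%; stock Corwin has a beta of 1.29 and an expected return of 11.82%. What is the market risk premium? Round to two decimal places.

Both satisfy E(R) = R_f + β·MRP, so the slope of the SML is
MRP = (11.82% − 5.83%) / (1.29 − 0.21) = 5.99% / 1.08 = 5.5463%

5.55%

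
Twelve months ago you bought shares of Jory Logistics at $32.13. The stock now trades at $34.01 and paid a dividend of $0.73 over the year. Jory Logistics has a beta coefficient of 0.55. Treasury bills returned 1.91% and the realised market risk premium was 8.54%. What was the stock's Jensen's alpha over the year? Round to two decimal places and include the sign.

+1.52%

Realised HPR = (P1 + D1 − P0) / P0 = (34.01 + 0.73 − 32.13) / 32.13 = 2.61 / 32.13 = 8.1232%
CAPM required = R_f + β·MRP = 1.91% + 0.55 × 8.54% = 6.6070%
α = realised − required = 8.1232% − 6.6070% = +1.52%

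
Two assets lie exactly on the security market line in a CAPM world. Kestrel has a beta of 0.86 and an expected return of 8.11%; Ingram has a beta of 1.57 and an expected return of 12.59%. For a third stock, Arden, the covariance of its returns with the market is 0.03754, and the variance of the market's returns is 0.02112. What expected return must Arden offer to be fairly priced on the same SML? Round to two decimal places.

13.90%

MRP = (12.59% − 8.11%) / (1.57 − 0.86) = 6.3099%
R_f = 8.11% − 0.86 × 6.3099% = 2.6835%
β_Arden = Cov / Var(R_m) = 0.03754 / 0.02112 = 1.7775
E(R_Arden) = R_f + β × MRP = 2.6835% + 1.7775 × 6.3099% = 13.90%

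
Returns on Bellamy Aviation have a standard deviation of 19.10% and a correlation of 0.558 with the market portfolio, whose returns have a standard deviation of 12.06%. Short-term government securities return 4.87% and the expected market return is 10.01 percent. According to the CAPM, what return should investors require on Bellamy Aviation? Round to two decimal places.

9.41%

β = ρ × σ_i / σ_m = 0.558 × 19.10% / 12.06% = 0.8837
MRP = 10.01% − 4.87% = 5.14%
E(R) = 4.87% + 0.8837 × 5.14% = 9.41%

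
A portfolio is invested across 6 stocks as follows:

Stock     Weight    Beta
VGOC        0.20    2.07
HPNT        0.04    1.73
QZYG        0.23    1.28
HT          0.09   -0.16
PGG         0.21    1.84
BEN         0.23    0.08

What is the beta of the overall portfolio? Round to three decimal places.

β_P = Σ w_i β_i = 0.20×2.07 + 0.04×1.73 + 0.23×1.28 + 0.09×-0.16 + 0.21×1.84 + 0.23×0.08 = 1.1680

1.168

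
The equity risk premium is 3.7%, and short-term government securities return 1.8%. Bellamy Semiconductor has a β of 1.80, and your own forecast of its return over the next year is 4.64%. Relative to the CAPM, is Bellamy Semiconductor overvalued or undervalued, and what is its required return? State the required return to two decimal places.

Required return = R_f + β·MRP = 1.8% + 1.80 × 3.7% = 8.46%
Forecast 4.64% < required 8.46% → the stock plots below the SML → overvalued.

Overvalued; required return 8.46%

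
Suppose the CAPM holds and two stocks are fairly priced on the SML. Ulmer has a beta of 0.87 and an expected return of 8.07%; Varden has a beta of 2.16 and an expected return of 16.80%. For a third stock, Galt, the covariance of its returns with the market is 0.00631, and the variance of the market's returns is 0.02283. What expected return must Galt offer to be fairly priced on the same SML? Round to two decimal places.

4.05%

MRP = (16.80% − 8.07%) / (2.16 − 0.87) = 6.7674%
R_f = 8.07% − 0.87 × 6.7674% = 2.1824%
β_Galt = Cov / Var(R_m) = 0.00631 / 0.02283 = 0.2764
E(R_Galt) = R_f + β × MRP = 2.1824% + 0.2764 × 6.7674% = 4.05%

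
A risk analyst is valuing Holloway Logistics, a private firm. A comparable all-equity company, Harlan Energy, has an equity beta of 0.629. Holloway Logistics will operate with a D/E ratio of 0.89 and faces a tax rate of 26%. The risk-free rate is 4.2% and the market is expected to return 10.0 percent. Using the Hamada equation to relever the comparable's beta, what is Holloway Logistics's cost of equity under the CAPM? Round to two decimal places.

10.25%

β_L = β_U × [1 + (1 − t)(D/E)] = 0.629 × [1 + (1 − 0.26) × 0.89]
    = 0.629 × [1 + 0.74 × 0.89] = 0.629 × 1.6586 = 1.0433
MRP = 10.0% − 4.2% = 5.80%
E(R) = R_f + β_L × MRP = 4.2% + 1.0433 × 5.8% = 10.25%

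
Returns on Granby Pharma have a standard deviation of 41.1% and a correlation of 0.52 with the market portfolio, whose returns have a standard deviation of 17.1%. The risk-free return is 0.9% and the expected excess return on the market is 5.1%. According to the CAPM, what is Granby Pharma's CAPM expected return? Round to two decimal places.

7.27%

β = ρ × σ_i / σ_m = 0.52 × 41.1% / 17.1% = 1.2498
E(R) = 0.9% + 1.2498 × 5.1% = 7.27%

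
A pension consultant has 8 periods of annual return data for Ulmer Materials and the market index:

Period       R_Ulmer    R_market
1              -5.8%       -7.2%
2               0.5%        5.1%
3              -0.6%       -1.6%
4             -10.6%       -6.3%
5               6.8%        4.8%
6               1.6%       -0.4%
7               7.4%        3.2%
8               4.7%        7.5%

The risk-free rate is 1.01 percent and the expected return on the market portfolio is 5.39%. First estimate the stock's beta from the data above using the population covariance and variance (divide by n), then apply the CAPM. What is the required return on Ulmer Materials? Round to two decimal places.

5.26%

Mean R_i = (-5.8 + 0.5 − 0.6 − 10.6 + 6.8 + 1.6 + 7.4 + 4.7) / 8 = 0.5000%
Mean R_m = (-7.2 + 5.1 − 1.6 − 6.3 + 4.8 − 0.4 + 3.2 + 7.5) / 8 = 0.6375%
Σ(R_i − R̄_i)(R_m − R̄_m) = 200.4300  ⇒  Cov = 200.4300 / 8 = 25.0538
Σ(R_m − R̄_m)² = 206.5388  ⇒  Var(R_m) = 206.5388 / 8 = 25.8174
β = Cov / Var(R_m) = 25.0538 / 25.8174 = 0.9704
MRP = 5.39% − 1.01% = 4.38%
E(R) = R_f + β × MRP = 1.01% + 0.9704 × 4.38% = 5.26%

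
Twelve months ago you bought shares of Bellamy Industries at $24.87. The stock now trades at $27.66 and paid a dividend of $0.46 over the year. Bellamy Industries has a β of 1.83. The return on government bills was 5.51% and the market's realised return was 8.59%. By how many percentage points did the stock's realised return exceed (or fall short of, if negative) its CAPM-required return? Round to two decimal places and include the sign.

Realised HPR = (P1 + D1 − P0) / P0 = (27.66 + 0.46 − 24.87) / 24.87 = 3.25 / 24.87 = 13.0680%
MRP = 8.59% − 5.51% = 3.08%
CAPM required = R_f + β·MRP = 5.51% + 1.83 × 3.08% = 11.1464%
α = realised − required = 13.0680% − 11.1464% = +1.92%

+1.92%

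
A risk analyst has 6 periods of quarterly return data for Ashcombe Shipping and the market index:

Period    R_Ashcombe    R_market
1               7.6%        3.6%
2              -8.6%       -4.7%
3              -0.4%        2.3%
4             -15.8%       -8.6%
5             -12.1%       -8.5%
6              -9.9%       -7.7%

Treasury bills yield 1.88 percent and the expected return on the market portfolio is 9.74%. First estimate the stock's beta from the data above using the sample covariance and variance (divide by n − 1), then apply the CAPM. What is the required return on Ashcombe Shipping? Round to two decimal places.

Mean R_i = (7.6 − 8.6 − 0.4 − 15.8 − 12.1 − 9.9) / 6 = -6.5333%
Mean R_m = (3.6 − 4.7 + 2.3 − 8.6 − 8.5 − 7.7) / 6 = -3.9333%
Σ(R_i − R̄_i)(R_m − R̄_m) = 227.6333  ⇒  Cov = 227.6333 / 5 = 45.5267
Σ(R_m − R̄_m)² = 153.0133  ⇒  Var(R_m) = 153.0133 / 5 = 30.6027
β = Cov / Var(R_m) = 45.5267 / 30.6027 = 1.4877
MRP = 9.74% − 1.88% = 7.86%
E(R) = R_f + β × MRP = 1.88% + 1.4877 × 7.86% = 13.57%

13.57%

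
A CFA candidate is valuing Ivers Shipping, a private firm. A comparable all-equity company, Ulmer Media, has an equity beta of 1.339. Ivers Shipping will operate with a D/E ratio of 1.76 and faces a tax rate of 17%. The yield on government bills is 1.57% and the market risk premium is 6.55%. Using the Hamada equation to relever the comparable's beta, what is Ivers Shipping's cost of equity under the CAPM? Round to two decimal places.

β_L = β_U × [1 + (1 − t)(D/E)] = 1.339 × [1 + (1 − 0.17) × 1.76]
    = 1.339 × [1 + 0.83 × 1.76] = 1.339 × 2.4608 = 3.2950
E(R) = R_f + β_L × MRP = 1.57% + 3.2950 × 6.55% = 23.15%

23.15%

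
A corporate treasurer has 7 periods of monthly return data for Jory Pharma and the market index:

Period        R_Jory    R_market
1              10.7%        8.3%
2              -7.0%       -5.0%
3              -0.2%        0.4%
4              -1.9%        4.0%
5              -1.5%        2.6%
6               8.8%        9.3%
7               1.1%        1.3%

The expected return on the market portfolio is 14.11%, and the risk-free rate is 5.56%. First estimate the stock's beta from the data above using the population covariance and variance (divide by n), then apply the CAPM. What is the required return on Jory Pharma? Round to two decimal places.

15.49%

Mean R_i = (10.7 − 7.0 − 0.2 − 1.9 − 1.5 + 8.8 + 1.1) / 7 = 1.4286%
Mean R_m = (8.3 − 5.0 + 0.4 + 4.0 + 2.6 + 9.3 + 1.3) / 7 = 2.9857%
Σ(R_i − R̄_i)(R_m − R̄_m) = 165.6429  ⇒  Cov = 165.6429 / 7 = 23.6633
Σ(R_m − R̄_m)² = 142.5886  ⇒  Var(R_m) = 142.5886 / 7 = 20.3698
β = Cov / Var(R_m) = 23.6633 / 20.3698 = 1.1617
MRP = 14.11% − 5.56% = 8.55%
E(R) = R_f + β × MRP = 5.56% + 1.1617 × 8.55% = 15.49%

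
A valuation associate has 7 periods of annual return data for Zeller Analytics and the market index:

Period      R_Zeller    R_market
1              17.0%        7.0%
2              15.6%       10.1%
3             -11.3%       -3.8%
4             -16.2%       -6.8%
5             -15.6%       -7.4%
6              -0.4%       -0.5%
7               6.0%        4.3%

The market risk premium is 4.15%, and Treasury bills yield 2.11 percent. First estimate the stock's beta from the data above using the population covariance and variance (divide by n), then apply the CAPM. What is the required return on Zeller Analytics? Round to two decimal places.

10.49%

Mean R_i = (17.0 + 15.6 − 11.3 − 16.2 − 15.6 − 0.4 + 6.0) / 7 = -0.7000%
Mean R_m = (7.0 + 10.1 − 3.8 − 6.8 − 7.4 − 0.5 + 4.3) / 7 = 0.4143%
Σ(R_i − R̄_i)(R_m − R̄_m) = 573.1300  ⇒  Cov = 573.1300 / 7 = 81.8757
Σ(R_m − R̄_m)² = 283.9886  ⇒  Var(R_m) = 283.9886 / 7 = 40.5698
β = Cov / Var(R_m) = 81.8757 / 40.5698 = 2.0181
E(R) = R_f + β × MRP = 2.11% + 2.0181 × 4.15% = 10.49%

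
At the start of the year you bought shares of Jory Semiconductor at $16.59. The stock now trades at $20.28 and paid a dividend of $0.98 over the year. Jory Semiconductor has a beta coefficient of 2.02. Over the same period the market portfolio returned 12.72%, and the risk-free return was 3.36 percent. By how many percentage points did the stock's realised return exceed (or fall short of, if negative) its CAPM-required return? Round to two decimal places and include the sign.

+5.88%

Realised HPR = (P1 + D1 − P0) / P0 = (20.28 + 0.98 − 16.59) / 16.59 = 4.67 / 16.59 = 28.1495%
MRP = 12.72% − 3.36% = 9.36%
CAPM required = R_f + β·MRP = 3.36% + 2.02 × 9.36% = 22.2672%
α = realised − required = 28.1495% − 22.2672% = +5.88%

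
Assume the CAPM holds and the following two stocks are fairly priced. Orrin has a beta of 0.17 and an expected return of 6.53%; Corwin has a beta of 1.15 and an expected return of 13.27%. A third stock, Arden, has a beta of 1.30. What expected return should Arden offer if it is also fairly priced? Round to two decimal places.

14.30%

MRP (SML slope) = (13.27% − 6.53%) / (1.15 − 0.17) = 6.74% / 0.98 = 6.8776%
R_f (intercept) = 6.53% − 0.17 × 6.8776% = 5.3608%
E(R_Arden) = R_f + β × MRP = 5.3608% + 1.30 × 6.8776% = 14.30%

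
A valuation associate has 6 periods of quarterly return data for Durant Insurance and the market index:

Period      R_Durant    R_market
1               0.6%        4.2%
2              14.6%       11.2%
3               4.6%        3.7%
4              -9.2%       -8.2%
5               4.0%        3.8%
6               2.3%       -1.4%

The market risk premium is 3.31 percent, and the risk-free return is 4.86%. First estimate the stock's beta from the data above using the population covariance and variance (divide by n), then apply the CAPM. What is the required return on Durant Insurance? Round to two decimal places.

Mean R_i = (0.6 + 14.6 + 4.6 − 9.2 + 4.0 + 2.3) / 6 = 2.8167%
Mean R_m = (4.2 + 11.2 + 3.7 − 8.2 + 3.8 − 1.4) / 6 = 2.2167%
Σ(R_i − R̄_i)(R_m − R̄_m) = 233.0183  ⇒  Cov = 233.0183 / 6 = 38.8364
Σ(R_m − R̄_m)² = 210.9283  ⇒  Var(R_m) = 210.9283 / 6 = 35.1547
β = Cov / Var(R_m) = 38.8364 / 35.1547 = 1.1047
E(R) = R_f + β × MRP = 4.86% + 1.1047 × 3.31% = 8.52%

8.52%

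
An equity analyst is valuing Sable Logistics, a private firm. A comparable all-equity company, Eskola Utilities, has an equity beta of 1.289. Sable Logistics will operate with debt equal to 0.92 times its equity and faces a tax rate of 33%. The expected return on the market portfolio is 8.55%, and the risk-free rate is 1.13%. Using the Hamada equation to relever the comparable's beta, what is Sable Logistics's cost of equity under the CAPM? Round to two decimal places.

β_L = β_U × [1 + (1 − t)(D/E)] = 1.289 × [1 + (1 − 0.33) × 0.92]
    = 1.289 × [1 + 0.67 × 0.92] = 1.289 × 1.6164 = 2.0835
MRP = 8.55% − 1.13% = 7.42%
E(R) = R_f + β_L × MRP = 1.13% + 2.0835 × 7.42% = 16.59%

16.59%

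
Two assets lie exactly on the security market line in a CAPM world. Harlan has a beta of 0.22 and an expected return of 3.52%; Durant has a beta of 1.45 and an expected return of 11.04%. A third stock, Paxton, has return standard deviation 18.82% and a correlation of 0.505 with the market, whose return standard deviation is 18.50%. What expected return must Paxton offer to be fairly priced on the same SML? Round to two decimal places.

5.32%

MRP = (11.04% − 3.52%) / (1.45 − 0.22) = 6.1138%
R_f = 3.52% − 0.22 × 6.1138% = 2.1750%
β_Paxton = ρ·σ_i/σ_m = 0.505 × 18.82 / 18.50 = 0.5137
E(R_Paxton) = R_f + β × MRP = 2.1750% + 0.5137 × 6.1138% = 5.32%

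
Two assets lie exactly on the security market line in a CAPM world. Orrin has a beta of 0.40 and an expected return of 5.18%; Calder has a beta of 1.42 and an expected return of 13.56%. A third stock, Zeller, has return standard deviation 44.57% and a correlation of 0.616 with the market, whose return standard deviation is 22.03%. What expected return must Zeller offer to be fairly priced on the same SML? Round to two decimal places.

MRP = (13.56% − 5.18%) / (1.42 − 0.40) = 8.2157%
R_f = 5.18% − 0.40 × 8.2157% = 1.8937%
β_Zeller = ρ·σ_i/σ_m = 0.616 × 44.57 / 22.03 = 1.2463
E(R_Zeller) = R_f + β × MRP = 1.8937% + 1.2463 × 8.2157% = 12.13%

12.13%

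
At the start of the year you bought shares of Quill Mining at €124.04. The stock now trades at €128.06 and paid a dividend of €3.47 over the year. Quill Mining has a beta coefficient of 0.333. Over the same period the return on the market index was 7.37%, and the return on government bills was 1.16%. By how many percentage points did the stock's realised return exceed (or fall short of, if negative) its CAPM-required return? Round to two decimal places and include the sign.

Realised HPR = (P1 + D1 − P0) / P0 = (128.06 + 3.47 − 124.04) / 124.04 = 7.49 / 124.04 = 6.0384%
MRP = 7.37% − 1.16% = 6.21%
CAPM required = R_f + β·MRP = 1.16% + 0.333 × 6.21% = 3.22793%
α = realised − required = 6.0384% − 3.22793% = +2.81%

+2.81%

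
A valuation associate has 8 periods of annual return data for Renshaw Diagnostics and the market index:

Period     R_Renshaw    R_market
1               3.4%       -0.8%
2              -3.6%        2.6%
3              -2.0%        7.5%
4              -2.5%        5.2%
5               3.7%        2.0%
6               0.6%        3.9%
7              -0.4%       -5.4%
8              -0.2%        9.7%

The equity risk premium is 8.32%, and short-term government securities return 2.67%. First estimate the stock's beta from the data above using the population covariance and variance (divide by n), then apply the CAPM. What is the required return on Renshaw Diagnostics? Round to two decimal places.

Mean R_i = (3.4 − 3.6 − 2.0 − 2.5 + 3.7 + 0.6 − 0.4 − 0.2) / 8 = -0.1250%
Mean R_m = (-0.8 + 2.6 + 7.5 + 5.2 + 2.0 + 3.9 − 5.4 + 9.7) / 8 = 3.0875%
Σ(R_i − R̄_i)(R_m − R̄_m) = -27.0325  ⇒  Cov = -27.0325 / 8 = -3.3791
Σ(R_m − R̄_m)² = 156.8888  ⇒  Var(R_m) = 156.8888 / 8 = 19.6111
β = Cov / Var(R_m) = -3.3791 / 19.6111 = -0.1723
E(R) = R_f + β × MRP = 2.67% + -0.1723 × 8.32% = 1.24%

1.24%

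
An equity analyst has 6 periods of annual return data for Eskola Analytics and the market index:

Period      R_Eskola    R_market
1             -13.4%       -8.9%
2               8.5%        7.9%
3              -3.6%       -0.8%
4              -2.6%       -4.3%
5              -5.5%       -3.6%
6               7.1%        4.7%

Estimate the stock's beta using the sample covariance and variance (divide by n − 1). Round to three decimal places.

1.282

Mean R_i = (-13.4 + 8.5 − 3.6 − 2.6 − 5.5 + 7.1) / 6 = -1.5833%
Mean R_m = (-8.9 + 7.9 − 0.8 − 4.3 − 3.6 + 4.7) / 6 = -0.8333%
Σ(R_i − R̄_i)(R_m − R̄_m) = 245.7233  ⇒  Cov = 245.7233 / 5 = 49.1447
Σ(R_m − R̄_m)² = 191.6333  ⇒  Var(R_m) = 191.6333 / 5 = 38.3267
β = Cov / Var(R_m) = 49.1447 / 38.3267 = 1.2823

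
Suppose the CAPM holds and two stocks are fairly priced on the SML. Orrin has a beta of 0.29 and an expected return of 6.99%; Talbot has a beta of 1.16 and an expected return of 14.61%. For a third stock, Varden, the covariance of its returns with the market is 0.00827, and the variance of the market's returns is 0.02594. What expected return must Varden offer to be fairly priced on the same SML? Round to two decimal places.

7.24%

MRP = (14.61% − 6.99%) / (1.16 − 0.29) = 8.7586%
R_f = 6.99% − 0.29 × 8.7586% = 4.4500%
β_Varden = Cov / Var(R_m) = 0.00827 / 0.02594 = 0.3188
E(R_Varden) = R_f + β × MRP = 4.4500% + 0.3188 × 8.7586% = 7.24%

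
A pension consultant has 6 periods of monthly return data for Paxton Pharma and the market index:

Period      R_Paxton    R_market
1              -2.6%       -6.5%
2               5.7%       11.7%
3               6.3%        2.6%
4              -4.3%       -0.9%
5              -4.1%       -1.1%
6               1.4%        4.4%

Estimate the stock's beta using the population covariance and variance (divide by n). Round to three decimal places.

Mean R_i = (-2.6 + 5.7 + 6.3 − 4.3 − 4.1 + 1.4) / 6 = 0.4000%
Mean R_m = (-6.5 + 11.7 + 2.6 − 0.9 − 1.1 + 4.4) / 6 = 1.7000%
Σ(R_i − R̄_i)(R_m − R̄_m) = 110.4300  ⇒  Cov = 110.4300 / 6 = 18.4050
Σ(R_m − R̄_m)² = 189.9400  ⇒  Var(R_m) = 189.9400 / 6 = 31.6567
β = Cov / Var(R_m) = 18.4050 / 31.6567 = 0.5814

0.581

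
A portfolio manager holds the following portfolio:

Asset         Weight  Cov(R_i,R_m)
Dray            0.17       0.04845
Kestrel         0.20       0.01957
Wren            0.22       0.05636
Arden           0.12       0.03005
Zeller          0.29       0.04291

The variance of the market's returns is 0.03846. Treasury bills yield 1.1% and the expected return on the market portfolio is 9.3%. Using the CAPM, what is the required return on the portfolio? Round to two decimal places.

β_Dray = 0.04845 / 0.03846 = 1.2598
β_Kestrel = 0.01957 / 0.03846 = 0.5088
β_Wren = 0.05636 / 0.03846 = 1.4654
β_Arden = 0.03005 / 0.03846 = 0.7813
β_Zeller = 0.04291 / 0.03846 = 1.1157
β_P = Σ w_i β_i = 0.17×1.2598 + 0.20×0.5088 + 0.22×1.4654 + 0.12×0.7813 + 0.29×1.1157 = 1.0556
MRP = 9.3% − 1.1% = 8.20%
E(R_P) = R_f + β_P × MRP = 1.1% + 1.0556 × 8.2% = 9.76%

9.76%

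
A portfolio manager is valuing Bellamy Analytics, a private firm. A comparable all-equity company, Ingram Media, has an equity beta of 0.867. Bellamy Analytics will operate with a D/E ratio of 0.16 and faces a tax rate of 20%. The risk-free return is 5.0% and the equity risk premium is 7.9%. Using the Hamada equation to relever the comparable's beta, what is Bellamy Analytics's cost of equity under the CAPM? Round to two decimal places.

12.73%

β_L = β_U × [1 + (1 − t)(D/E)] = 0.867 × [1 + (1 − 0.20) × 0.16]
    = 0.867 × [1 + 0.80 × 0.16] = 0.867 × 1.1280 = 0.9780
E(R) = R_f + β_L × MRP = 5.0% + 0.9780 × 7.9% = 12.73%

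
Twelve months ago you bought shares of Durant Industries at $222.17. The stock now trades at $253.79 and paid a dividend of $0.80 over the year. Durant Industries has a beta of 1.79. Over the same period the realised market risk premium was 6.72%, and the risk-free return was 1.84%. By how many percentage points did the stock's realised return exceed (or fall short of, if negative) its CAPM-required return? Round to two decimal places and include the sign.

Realised HPR = (P1 + D1 − P0) / P0 = (253.79 + 0.80 − 222.17) / 222.17 = 32.42 / 222.17 = 14.5924%
CAPM required = R_f + β·MRP = 1.84% + 1.79 × 6.72% = 13.8688%
α = realised − required = 14.5924% − 13.8688% = +0.72%

+0.72%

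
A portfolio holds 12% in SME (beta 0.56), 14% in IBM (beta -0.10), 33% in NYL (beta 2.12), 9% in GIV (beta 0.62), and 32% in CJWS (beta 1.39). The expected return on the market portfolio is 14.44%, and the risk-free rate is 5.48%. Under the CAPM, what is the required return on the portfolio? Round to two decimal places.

β_P = Σ w_i β_i = 0.12×0.56 + 0.14×-0.10 + 0.33×2.12 + 0.09×0.62 + 0.32×1.39 = 1.2534
MRP = 14.44% − 5.48% = 8.96%
E(R_P) = R_f + β_P × MRP = 5.48% + 1.2534 × 8.96% = 16.71%

16.71%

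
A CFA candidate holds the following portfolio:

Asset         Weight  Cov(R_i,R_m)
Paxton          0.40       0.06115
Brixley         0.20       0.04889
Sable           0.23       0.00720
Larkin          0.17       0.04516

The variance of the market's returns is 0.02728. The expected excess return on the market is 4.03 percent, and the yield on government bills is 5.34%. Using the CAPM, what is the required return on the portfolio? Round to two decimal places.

11.78%

β_Paxton = 0.06115 / 0.02728 = 2.2416
β_Brixley = 0.04889 / 0.02728 = 1.7922
β_Sable = 0.00720 / 0.02728 = 0.2639
β_Larkin = 0.04516 / 0.02728 = 1.6554
β_P = Σ w_i β_i = 0.40×2.2416 + 0.20×1.7922 + 0.23×0.2639 + 0.17×1.6554 = 1.5972
E(R_P) = R_f + β_P × MRP = 5.34% + 1.5972 × 4.03% = 11.78%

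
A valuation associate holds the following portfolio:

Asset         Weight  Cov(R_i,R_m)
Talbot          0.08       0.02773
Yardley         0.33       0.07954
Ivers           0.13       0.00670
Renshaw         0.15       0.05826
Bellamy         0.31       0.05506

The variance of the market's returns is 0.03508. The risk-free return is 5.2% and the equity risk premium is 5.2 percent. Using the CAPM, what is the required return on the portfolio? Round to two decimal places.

13.37%

β_Talbot = 0.02773 / 0.03508 = 0.7905
β_Yardley = 0.07954 / 0.03508 = 2.2674
β_Ivers = 0.00670 / 0.03508 = 0.1910
β_Renshaw = 0.05826 / 0.03508 = 1.6608
β_Bellamy = 0.05506 / 0.03508 = 1.5696
β_P = Σ w_i β_i = 0.08×0.7905 + 0.33×2.2674 + 0.13×0.1910 + 0.15×1.6608 + 0.31×1.5696 = 1.5720
E(R_P) = R_f + β_P × MRP = 5.2% + 1.5720 × 5.2% = 13.37%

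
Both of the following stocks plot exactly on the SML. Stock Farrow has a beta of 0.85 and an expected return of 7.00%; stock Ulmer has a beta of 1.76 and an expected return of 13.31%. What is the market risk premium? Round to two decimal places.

6.93%

Both satisfy E(R) = R_f + β·MRP, so the slope of the SML is
MRP = (13.31% − 7.00%) / (1.76 − 0.85) = 6.31% / 0.91 = 6.9341%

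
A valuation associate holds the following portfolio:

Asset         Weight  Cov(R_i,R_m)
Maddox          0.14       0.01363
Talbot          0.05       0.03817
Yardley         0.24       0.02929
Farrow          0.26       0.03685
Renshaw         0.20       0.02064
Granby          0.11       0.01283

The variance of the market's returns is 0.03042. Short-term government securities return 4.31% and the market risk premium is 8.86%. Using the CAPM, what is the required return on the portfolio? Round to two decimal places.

11.87%

β_Maddox = 0.01363 / 0.03042 = 0.4481
β_Talbot = 0.03817 / 0.03042 = 1.2548
β_Yardley = 0.02929 / 0.03042 = 0.9629
β_Farrow = 0.03685 / 0.03042 = 1.2114
β_Renshaw = 0.02064 / 0.03042 = 0.6785
β_Granby = 0.01283 / 0.03042 = 0.4218
β_P = Σ w_i β_i = 0.14×0.4481 + 0.05×1.2548 + 0.24×0.9629 + 0.26×1.2114 + 0.20×0.6785 + 0.11×0.4218 = 0.8536
E(R_P) = R_f + β_P × MRP = 4.31% + 0.8536 × 8.86% = 11.87%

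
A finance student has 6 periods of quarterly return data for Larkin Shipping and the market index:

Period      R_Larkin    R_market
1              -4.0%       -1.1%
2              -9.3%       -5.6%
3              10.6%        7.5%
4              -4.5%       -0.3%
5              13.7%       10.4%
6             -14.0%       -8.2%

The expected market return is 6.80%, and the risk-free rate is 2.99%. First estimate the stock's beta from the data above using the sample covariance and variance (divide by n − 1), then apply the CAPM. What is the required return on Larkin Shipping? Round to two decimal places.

8.75%

Mean R_i = (-4.0 − 9.3 + 10.6 − 4.5 + 13.7 − 14.0) / 6 = -1.2500%
Mean R_m = (-1.1 − 5.6 + 7.5 − 0.3 + 10.4 − 8.2) / 6 = 0.4500%
Σ(R_i − R̄_i)(R_m − R̄_m) = 397.9850  ⇒  Cov = 397.9850 / 5 = 79.5970
Σ(R_m − R̄_m)² = 263.0950  ⇒  Var(R_m) = 263.0950 / 5 = 52.6190
β = Cov / Var(R_m) = 79.5970 / 52.6190 = 1.5127
MRP = 6.80% − 2.99% = 3.81%
E(R) = R_f + β × MRP = 2.99% + 1.5127 × 3.81% = 8.75%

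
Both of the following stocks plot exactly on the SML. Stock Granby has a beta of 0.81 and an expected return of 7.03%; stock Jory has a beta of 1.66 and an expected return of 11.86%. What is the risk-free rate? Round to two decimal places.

Both satisfy E(R) = R_f + β·MRP, so the slope of the SML is
MRP = (11.86% − 7.03%) / (1.66 − 0.81) = 4.83% / 0.85 = 5.6824%
R_f = E(R_Granby) − β_Granby·MRP = 7.03% − 0.81 × 5.6824% = 2.4273%

2.43%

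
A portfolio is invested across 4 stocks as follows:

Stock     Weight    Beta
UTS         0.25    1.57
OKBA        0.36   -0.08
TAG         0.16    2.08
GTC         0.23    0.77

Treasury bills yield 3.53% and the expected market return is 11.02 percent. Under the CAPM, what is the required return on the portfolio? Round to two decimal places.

β_P = Σ w_i β_i = 0.25×1.57 + 0.36×-0.08 + 0.16×2.08 + 0.23×0.77 = 0.8736
MRP = 11.02% − 3.53% = 7.49%
E(R_P) = R_f + β_P × MRP = 3.53% + 0.8736 × 7.49% = 10.07%

10.07%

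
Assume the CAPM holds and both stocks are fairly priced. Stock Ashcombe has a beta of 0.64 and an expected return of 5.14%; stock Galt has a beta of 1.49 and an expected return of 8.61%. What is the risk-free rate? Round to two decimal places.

2.53%

Both satisfy E(R) = R_f + β·MRP, so the slope of the SML is
MRP = (8.61% − 5.14%) / (1.49 − 0.64) = 3.47% / 0.85 = 4.0824%
R_f = E(R_Ashcombe) − β_Ashcombe·MRP = 5.14% − 0.64 × 4.0824% = 2.5273%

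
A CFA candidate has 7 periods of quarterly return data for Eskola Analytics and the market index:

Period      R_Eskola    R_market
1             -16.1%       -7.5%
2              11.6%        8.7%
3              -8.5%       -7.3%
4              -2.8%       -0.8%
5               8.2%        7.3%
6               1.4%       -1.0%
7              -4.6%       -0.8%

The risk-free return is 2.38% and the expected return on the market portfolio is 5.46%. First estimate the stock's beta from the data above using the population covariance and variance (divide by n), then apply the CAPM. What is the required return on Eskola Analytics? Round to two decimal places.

6.81%

Mean R_i = (-16.1 + 11.6 − 8.5 − 2.8 + 8.2 + 1.4 − 4.6) / 7 = -1.5429%
Mean R_m = (-7.5 + 8.7 − 7.3 − 0.8 + 7.3 − 1.0 − 0.8) / 7 = -0.2000%
Σ(R_i − R̄_i)(R_m − R̄_m) = 345.9400  ⇒  Cov = 345.9400 / 7 = 49.4200
Σ(R_m − R̄_m)² = 240.5200  ⇒  Var(R_m) = 240.5200 / 7 = 34.3600
β = Cov / Var(R_m) = 49.4200 / 34.3600 = 1.4383
MRP = 5.46% − 2.38% = 3.08%
E(R) = R_f + β × MRP = 2.38% + 1.4383 × 3.08% = 6.81%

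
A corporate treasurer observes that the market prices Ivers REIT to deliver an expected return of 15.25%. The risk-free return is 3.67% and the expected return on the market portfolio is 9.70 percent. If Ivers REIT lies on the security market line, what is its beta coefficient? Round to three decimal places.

MRP = 9.70% − 3.67% = 6.03%
β = (E(R) − R_f) / MRP = (15.25% − 3.67%) / 6.03% = 11.58% / 6.03% = 1.920

1.920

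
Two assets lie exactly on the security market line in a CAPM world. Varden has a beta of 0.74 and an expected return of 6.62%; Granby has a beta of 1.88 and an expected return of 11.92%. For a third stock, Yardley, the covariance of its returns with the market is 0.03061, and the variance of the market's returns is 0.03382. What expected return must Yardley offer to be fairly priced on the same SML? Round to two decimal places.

MRP = (11.92% − 6.62%) / (1.88 − 0.74) = 4.6491%
R_f = 6.62% − 0.74 × 4.6491% = 3.1797%
β_Yardley = Cov / Var(R_m) = 0.03061 / 0.03382 = 0.9051
E(R_Yardley) = R_f + β × MRP = 3.1797% + 0.9051 × 4.6491% = 7.39%

7.39%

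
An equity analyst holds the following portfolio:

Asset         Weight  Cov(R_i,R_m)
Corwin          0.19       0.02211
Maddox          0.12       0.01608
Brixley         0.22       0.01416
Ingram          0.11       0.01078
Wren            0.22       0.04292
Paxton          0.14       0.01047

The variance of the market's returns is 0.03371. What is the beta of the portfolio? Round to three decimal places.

β_Corwin = 0.02211 / 0.03371 = 0.6559
β_Maddox = 0.01608 / 0.03371 = 0.4770
β_Brixley = 0.01416 / 0.03371 = 0.4201
β_Ingram = 0.01078 / 0.03371 = 0.3198
β_Wren = 0.04292 / 0.03371 = 1.2732
β_Paxton = 0.01047 / 0.03371 = 0.3106
β_P = Σ w_i β_i = 0.19×0.6559 + 0.12×0.4770 + 0.22×0.4201 + 0.11×0.3198 + 0.22×1.2732 + 0.14×0.3106 = 0.6330

0.633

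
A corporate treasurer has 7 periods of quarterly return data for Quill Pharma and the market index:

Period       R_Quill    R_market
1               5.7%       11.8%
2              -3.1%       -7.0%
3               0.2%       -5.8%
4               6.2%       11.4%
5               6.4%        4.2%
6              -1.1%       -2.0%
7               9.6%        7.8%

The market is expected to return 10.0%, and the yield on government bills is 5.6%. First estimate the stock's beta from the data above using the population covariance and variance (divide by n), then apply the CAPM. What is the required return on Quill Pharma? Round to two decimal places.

Mean R_i = (5.7 − 3.1 + 0.2 + 6.2 + 6.4 − 1.1 + 9.6) / 7 = 3.4143%
Mean R_m = (11.8 − 7.0 − 5.8 + 11.4 + 4.2 − 2.0 + 7.8) / 7 = 2.9143%
Σ(R_i − R̄_i)(R_m − R̄_m) = 192.7886  ⇒  Cov = 192.7886 / 7 = 27.5412
Σ(R_m − R̄_m)² = 374.8686  ⇒  Var(R_m) = 374.8686 / 7 = 53.5527
β = Cov / Var(R_m) = 27.5412 / 53.5527 = 0.5143
MRP = 10.0% − 5.6% = 4.40%
E(R) = R_f + β × MRP = 5.6% + 0.5143 × 4.4% = 7.86%

7.86%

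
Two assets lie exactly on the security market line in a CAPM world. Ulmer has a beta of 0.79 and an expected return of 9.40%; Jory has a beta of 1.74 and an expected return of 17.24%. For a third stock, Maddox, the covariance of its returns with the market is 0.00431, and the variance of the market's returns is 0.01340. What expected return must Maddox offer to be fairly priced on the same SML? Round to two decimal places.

MRP = (17.24% − 9.40%) / (1.74 − 0.79) = 8.2526%
R_f = 9.40% − 0.79 × 8.2526% = 2.8804%
β_Maddox = Cov / Var(R_m) = 0.00431 / 0.01340 = 0.3216
E(R_Maddox) = R_f + β × MRP = 2.8804% + 0.3216 × 8.2526% = 5.53%

5.53%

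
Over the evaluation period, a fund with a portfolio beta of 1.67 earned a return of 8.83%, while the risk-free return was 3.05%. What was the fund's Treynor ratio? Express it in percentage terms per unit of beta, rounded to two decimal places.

3.46%

Treynor = (R_P − R_f) / β_P = (8.83% − 3.05%) / 1.6700 = 5.78% / 1.6700 = 3.46%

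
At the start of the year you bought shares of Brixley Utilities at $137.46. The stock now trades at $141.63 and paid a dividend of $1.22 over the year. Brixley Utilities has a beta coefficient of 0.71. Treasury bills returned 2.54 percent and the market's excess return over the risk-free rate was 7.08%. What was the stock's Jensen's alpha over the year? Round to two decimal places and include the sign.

-3.65%

Realised HPR = (P1 + D1 − P0) / P0 = (141.63 + 1.22 − 137.46) / 137.46 = 5.39 / 137.46 = 3.9211%
CAPM required = R_f + β·MRP = 2.54% + 0.71 × 7.08% = 7.5668%
α = realised − required = 3.9211% − 7.5668% = -3.65%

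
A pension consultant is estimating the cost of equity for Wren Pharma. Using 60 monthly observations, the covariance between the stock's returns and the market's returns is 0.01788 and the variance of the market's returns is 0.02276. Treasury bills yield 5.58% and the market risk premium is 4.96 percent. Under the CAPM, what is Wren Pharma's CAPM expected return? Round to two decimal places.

β = Cov(R_i, R_m) / Var(R_m) = 0.01788 / 0.02276 = 0.7856
E(R) = R_f + β × MRP = 5.58% + 0.7856 × 4.96% = 9.48%

9.48%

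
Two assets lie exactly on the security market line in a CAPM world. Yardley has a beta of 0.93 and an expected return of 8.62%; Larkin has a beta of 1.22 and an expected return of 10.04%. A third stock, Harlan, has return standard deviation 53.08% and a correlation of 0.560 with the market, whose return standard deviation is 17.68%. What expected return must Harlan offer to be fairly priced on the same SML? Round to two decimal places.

12.30%

MRP = (10.04% − 8.62%) / (1.22 − 0.93) = 4.8966%
R_f = 8.62% − 0.93 × 4.8966% = 4.0662%
β_Harlan = ρ·σ_i/σ_m = 0.560 × 53.08 / 17.68 = 1.6813
E(R_Harlan) = R_f + β × MRP = 4.0662% + 1.6813 × 4.8966% = 12.30%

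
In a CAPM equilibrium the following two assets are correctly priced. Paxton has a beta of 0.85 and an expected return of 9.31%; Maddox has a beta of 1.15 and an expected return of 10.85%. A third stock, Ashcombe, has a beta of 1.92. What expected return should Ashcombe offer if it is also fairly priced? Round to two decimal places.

MRP (SML slope) = (10.85% − 9.31%) / (1.15 − 0.85) = 1.54% / 0.30 = 5.1333%
R_f (intercept) = 9.31% − 0.85 × 5.1333% = 4.9467%
E(R_Ashcombe) = R_f + β × MRP = 4.9467% + 1.92 × 5.1333% = 14.80%

14.80%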